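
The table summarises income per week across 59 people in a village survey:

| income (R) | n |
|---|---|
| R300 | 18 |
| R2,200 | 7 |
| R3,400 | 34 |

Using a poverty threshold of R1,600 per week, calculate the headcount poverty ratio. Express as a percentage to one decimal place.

30.5%

18 of the 59 people have income below R1,600.
H = 18/59 = 30.5%.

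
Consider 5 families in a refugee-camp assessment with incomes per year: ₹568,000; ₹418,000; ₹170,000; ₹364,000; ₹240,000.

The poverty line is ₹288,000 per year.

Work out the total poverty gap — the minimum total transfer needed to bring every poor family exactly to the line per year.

₹166,000

Incomes under z: ₹170,000, ₹240,000 (q = 2 of N = 5).
Individual gaps: 288000−170000 = 118000; 288000−240000 = 48000.
Aggregate gap = ₹166,000.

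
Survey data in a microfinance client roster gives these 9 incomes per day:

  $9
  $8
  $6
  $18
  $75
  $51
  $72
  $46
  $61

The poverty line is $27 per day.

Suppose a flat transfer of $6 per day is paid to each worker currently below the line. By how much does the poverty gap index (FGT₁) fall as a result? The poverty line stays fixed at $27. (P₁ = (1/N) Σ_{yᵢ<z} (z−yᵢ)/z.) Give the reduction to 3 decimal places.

Before: below the line — $6, $8, $9, $18; poverty gap index (FGT₁) = 0.27572.
After the $6 transfer: below the line — $12, $14, $15, $24; poverty gap index (FGT₁) = 0.17695.
Reduction = 0.27572 − 0.17695 = 0.099.

0.099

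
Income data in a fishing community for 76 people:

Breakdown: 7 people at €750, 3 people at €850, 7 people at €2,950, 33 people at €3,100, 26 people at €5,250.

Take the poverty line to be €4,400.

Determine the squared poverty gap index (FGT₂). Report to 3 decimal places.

Below z: 7×€750, 3×€850, 7×€2,950, 33×€3,100 (q = 50 of N = 76).
Relative gaps: (4400−750)/4400 = 0.8295 (×7); (4400−850)/4400 = 0.8068 (×3); (4400−2950)/4400 = 0.3295 (×7); (4400−3100)/4400 = 0.2955 (×33).
Squared: 0.6881 (×7); 0.6510 (×3); 0.1086 (×7); 0.0873 (×33).
Sum = 10.410770; P₂ = 10.410770 / 76 = 0.137.

0.137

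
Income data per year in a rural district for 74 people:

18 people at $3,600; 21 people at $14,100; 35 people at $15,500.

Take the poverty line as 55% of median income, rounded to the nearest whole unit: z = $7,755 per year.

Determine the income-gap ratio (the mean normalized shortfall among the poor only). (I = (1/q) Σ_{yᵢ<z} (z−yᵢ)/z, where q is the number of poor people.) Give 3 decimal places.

0.536

Poor units: 18×$3,600 (q = 18 of N = 74).
Relative gaps: 0.5358 (×18); sum = 9.644101.
The income-gap ratio divides by q (the poor only): 9.644101 / 18 = 0.536.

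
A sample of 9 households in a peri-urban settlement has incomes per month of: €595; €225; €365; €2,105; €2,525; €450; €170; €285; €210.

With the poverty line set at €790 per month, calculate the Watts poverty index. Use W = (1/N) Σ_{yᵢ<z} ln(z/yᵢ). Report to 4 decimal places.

Incomes under z: €170, €210, €225, €285, €365, €450, €595 (q = 7 of N = 9).
ln(z/y) terms: ln(790/170) = 1.5362; ln(790/210) = 1.3249; ln(790/225) = 1.2559; ln(790/285) = 1.0195; ln(790/365) = 0.7721; ln(790/450) = 0.5628; ln(790/595) = 0.2835.
W = 6.755029 / 9 = 0.7506.

0.7506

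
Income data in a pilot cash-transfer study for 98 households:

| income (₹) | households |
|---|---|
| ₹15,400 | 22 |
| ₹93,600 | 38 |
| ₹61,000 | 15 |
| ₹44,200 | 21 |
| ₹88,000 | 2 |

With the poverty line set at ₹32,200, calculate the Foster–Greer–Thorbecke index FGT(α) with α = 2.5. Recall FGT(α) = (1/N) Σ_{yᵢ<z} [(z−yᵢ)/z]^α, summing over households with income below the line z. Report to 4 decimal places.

0.0441

Below the line: 22×₹15,400 (q = 22 of N = 98).
Shortfall ratios: (32200−15400)/32200 = 0.5217 (×22).
Raised to α = 2.5: 0.19662 (×22).
Sum = 4.325698; FGT(2.5) = 4.325698 / 98 = 0.0441.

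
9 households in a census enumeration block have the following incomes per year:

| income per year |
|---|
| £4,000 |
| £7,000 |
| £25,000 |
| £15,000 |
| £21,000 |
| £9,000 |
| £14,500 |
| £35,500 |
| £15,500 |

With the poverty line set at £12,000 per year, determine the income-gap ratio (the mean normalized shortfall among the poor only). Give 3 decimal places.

Below z: £4,000, £7,000, £9,000 (q = 3 of N = 9).
Shortfall ratios (z−y)/z: 0.6667, 0.4167, 0.2500; sum = 1.333333.
The income-gap ratio divides by q (the poor only): 1.333333 / 3 = 0.444.

0.444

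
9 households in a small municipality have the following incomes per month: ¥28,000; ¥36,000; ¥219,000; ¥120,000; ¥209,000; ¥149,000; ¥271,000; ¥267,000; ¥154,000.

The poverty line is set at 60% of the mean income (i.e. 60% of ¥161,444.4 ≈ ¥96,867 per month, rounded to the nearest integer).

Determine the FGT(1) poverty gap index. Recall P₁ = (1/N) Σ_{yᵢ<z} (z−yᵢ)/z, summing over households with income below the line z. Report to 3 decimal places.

0.149

Poor units: ¥28,000, ¥36,000 (q = 2 of N = 9).
Normalized shortfalls: (96867−28000)/96867 = 0.7109; (96867−36000)/96867 = 0.6284.
Σ = 1.339300. Dividing by the full population N = 9 gives P₁ = 0.149.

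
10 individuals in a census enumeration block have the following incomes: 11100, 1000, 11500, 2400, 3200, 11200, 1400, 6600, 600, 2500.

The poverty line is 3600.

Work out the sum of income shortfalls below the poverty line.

10500

Below z: 600, 1000, 1400, 2400, 2500, 3200 (q = 6 of N = 10).
Individual gaps: 3600−600 = 3000; 3600−1000 = 2600; 3600−1400 = 2200; 3600−2400 = 1200; 3600−2500 = 1100; 3600−3200 = 400.
Aggregate gap = 10500.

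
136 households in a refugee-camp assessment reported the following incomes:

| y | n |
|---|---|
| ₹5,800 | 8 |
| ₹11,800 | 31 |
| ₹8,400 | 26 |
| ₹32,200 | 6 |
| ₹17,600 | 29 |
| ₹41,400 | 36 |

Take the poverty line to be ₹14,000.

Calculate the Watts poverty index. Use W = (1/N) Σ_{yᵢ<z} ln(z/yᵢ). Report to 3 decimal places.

0.188

Poor units: 8×₹5,800, 26×₹8,400, 31×₹11,800 (q = 65 of N = 136).
Log gaps: ln(14000/5800) = 0.8812 (×8); ln(14000/8400) = 0.5108 (×26); ln(14000/11800) = 0.1710 (×31).
W = 25.630753 / 136 = 0.188.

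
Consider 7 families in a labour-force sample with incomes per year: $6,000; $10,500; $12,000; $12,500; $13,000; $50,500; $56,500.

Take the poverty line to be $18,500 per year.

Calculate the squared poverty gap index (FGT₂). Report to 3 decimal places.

Poor units: $6,000, $10,500, $12,000, $12,500, $13,000 (q = 5 of N = 7).
Gap ratios (z−y)/z: (18500−6000)/18500 = 0.6757; (18500−10500)/18500 = 0.4324; (18500−12000)/18500 = 0.3514; (18500−12500)/18500 = 0.3243; (18500−13000)/18500 = 0.2973.
Squared: 0.4565; 0.1870; 0.1234; 0.1052; 0.0884.
Sum = 0.960555; P₂ = 0.960555 / 7 = 0.137.

0.137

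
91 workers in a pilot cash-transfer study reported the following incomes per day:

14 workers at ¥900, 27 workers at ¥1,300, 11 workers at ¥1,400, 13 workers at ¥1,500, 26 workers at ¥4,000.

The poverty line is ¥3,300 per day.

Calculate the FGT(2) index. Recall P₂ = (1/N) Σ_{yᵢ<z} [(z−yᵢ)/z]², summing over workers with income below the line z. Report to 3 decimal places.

Incomes under z: 14×¥900, 27×¥1,300, 11×¥1,400, 13×¥1,500 (q = 65 of N = 91).
Normalized shortfalls: (3300−900)/3300 = 0.7273 (×14); (3300−1300)/3300 = 0.6061 (×27); (3300−1400)/3300 = 0.5758 (×11); (3300−1500)/3300 = 0.5455 (×13).
Squared: 0.5289 (×14); 0.3673 (×27); 0.3315 (×11); 0.2975 (×13).
Sum = 24.836547; P₂ = 24.836547 / 91 = 0.273.

0.273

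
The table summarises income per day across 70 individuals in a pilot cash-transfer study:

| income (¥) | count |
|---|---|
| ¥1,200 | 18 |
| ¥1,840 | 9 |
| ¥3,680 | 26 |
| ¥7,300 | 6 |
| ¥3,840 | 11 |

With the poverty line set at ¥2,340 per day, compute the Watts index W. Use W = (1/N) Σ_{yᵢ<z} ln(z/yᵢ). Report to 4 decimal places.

0.2026

Below z: 18×¥1,200, 9×¥1,840 (q = 27 of N = 70).
Log shortfalls: ln(2340/1200) = 0.6678 (×18); ln(2340/1840) = 0.2404 (×9).
W = 14.184397 / 70 = 0.2026.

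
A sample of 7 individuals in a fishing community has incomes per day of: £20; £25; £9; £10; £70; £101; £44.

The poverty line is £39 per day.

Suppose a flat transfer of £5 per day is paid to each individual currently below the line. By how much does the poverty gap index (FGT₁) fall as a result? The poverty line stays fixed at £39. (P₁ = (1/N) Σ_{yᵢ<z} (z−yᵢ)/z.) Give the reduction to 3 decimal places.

0.073

Before: below the line — £9, £10, £20, £25; poverty gap index (FGT₁) = 0.33700.
After the £5 transfer: below the line — £14, £15, £25, £30; poverty gap index (FGT₁) = 0.26374.
Reduction = 0.33700 − 0.26374 = 0.073.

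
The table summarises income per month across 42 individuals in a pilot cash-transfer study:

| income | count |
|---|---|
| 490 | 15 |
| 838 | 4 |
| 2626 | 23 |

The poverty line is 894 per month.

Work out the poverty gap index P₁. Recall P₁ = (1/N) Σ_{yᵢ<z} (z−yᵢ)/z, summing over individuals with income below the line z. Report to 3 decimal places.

Incomes under z: 15×490, 4×838 (q = 19 of N = 42).
Gap ratios (z−y)/z: (894−490)/894 = 0.4519 (×15); (894−838)/894 = 0.0626 (×4).
Sum of shortfalls = 7.029083; P₁ averages over all N: 7.029083 / 42 = 0.167.

0.167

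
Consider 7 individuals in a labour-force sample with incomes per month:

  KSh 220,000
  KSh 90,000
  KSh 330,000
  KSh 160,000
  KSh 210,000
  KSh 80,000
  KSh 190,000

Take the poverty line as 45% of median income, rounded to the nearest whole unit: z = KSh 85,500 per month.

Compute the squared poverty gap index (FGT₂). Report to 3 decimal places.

0.001

Incomes under z: KSh 80,000 (q = 1 of N = 7).
Normalized shortfalls: (85500−80000)/85500 = 0.0643.
Squared: 0.0041.
Sum = 0.004138; P₂ = 0.004138 / 7 = 0.001.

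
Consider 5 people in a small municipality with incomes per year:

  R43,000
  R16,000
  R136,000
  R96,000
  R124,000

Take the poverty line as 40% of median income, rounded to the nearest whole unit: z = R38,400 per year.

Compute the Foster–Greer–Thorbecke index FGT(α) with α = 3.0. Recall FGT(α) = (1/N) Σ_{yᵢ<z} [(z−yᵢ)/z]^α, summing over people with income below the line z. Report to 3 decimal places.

Below z: R16,000 (q = 1 of N = 5).
Normalized shortfalls: (38400−16000)/38400 = 0.5833.
Raised to α = 3.0: 0.19850.
Sum = 0.198495; FGT(3.0) = 0.198495 / 5 = 0.040.

0.040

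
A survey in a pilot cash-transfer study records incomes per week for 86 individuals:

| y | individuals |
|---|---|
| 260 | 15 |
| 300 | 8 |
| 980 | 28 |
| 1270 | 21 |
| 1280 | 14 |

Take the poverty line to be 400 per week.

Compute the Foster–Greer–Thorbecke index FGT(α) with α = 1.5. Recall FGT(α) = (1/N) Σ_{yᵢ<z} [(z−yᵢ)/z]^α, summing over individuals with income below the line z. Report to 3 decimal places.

0.048

Incomes under z: 15×260, 8×300 (q = 23 of N = 86).
Normalized shortfalls: (400−260)/400 = 0.3500 (×15); (400−300)/400 = 0.2500 (×8).
Raised to α = 1.5: 0.20706 (×15); 0.12500 (×8).
Sum = 4.105942; FGT(1.5) = 4.105942 / 86 = 0.048.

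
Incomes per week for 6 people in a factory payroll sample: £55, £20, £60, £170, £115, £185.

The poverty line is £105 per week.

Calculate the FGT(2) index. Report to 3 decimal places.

Incomes under z: £20, £55, £60 (q = 3 of N = 6).
Gap ratios (z−y)/z: (105−20)/105 = 0.8095; (105−55)/105 = 0.4762; (105−60)/105 = 0.4286.
Squared: 0.6553; 0.2268; 0.1837.
Sum = 1.065760; P₂ = 1.065760 / 6 = 0.178.

0.178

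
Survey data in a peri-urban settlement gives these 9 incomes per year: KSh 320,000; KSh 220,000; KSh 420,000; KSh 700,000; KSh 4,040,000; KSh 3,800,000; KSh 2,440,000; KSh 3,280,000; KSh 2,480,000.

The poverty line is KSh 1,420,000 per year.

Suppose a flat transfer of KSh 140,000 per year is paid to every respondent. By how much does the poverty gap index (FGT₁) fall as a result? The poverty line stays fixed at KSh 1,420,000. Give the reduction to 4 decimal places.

0.0438

Before: below the line — KSh 220,000, KSh 320,000, KSh 420,000, KSh 700,000; poverty gap index (FGT₁) = 0.314554.
After the KSh 140,000 transfer: below the line — KSh 360,000, KSh 460,000, KSh 560,000, KSh 840,000; poverty gap index (FGT₁) = 0.270736.
Reduction = 0.314554 − 0.270736 = 0.0438.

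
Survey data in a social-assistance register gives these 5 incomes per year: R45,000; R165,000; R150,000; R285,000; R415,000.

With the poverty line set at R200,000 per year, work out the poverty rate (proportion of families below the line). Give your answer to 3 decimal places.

0.600

3 of the 5 families have income below R200,000.
H = 3/5 = 0.600.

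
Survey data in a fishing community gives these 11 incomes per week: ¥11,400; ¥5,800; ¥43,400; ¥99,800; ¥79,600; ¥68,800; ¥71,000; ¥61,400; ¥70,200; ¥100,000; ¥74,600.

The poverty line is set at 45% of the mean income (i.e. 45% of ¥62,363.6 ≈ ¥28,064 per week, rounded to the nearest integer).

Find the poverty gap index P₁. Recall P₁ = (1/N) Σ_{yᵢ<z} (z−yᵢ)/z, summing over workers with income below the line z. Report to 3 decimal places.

Below z: ¥5,800, ¥11,400 (q = 2 of N = 11).
Shortfall ratios: (28064−5800)/28064 = 0.7933; (28064−11400)/28064 = 0.5938.
Σ = 1.387115. Dividing by the full population N = 11 gives P₁ = 0.126.

0.126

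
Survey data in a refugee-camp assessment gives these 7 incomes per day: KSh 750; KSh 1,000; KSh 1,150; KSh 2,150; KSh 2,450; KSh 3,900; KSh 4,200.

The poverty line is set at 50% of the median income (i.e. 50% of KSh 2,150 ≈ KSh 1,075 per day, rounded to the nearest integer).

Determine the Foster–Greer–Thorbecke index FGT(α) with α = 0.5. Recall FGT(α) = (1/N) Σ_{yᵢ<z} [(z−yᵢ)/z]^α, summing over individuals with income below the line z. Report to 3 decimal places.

0.116

Incomes under z: KSh 750, KSh 1,000 (q = 2 of N = 7).
Normalized shortfalls: (1075−750)/1075 = 0.3023; (1075−1000)/1075 = 0.0698.
Raised to α = 0.5: 0.54984; 0.26414.
Sum = 0.813977; FGT(0.5) = 0.813977 / 7 = 0.116.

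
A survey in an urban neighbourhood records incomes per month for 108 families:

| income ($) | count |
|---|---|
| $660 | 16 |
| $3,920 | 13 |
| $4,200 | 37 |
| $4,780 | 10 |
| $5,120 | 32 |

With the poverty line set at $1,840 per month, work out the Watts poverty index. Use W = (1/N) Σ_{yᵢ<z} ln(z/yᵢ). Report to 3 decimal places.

Below z: 16×$660 (q = 16 of N = 108).
Log shortfalls: ln(1840/660) = 1.0253 (×16).
W = 16.404496 / 108 = 0.152.

0.152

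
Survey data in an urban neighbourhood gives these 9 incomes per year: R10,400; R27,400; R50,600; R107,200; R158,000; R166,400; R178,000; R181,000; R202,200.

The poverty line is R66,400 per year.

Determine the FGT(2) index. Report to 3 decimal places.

Incomes under z: R10,400, R27,400, R50,600 (q = 3 of N = 9).
Shortfall ratios: (66400−10400)/66400 = 0.8434; (66400−27400)/66400 = 0.5873; (66400−50600)/66400 = 0.2380.
Squared: 0.7113; 0.3450; 0.0566.
Sum = 1.112879; P₂ = 1.112879 / 9 = 0.124.

0.124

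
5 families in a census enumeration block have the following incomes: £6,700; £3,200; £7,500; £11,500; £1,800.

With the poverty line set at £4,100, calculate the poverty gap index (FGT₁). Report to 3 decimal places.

Poor units: £1,800, £3,200 (q = 2 of N = 5).
Gap ratios (z−y)/z: (4100−1800)/4100 = 0.5610; (4100−3200)/4100 = 0.2195.
Sum of shortfalls = 0.780488; P₁ averages over all N: 0.780488 / 5 = 0.156.

0.156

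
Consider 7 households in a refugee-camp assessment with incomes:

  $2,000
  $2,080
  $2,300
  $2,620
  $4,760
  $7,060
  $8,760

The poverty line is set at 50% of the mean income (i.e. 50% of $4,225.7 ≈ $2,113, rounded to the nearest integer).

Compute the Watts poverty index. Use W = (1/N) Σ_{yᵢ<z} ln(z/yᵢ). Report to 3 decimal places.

Below z: $2,000, $2,080 (q = 2 of N = 7).
Log gaps: ln(2113/2000) = 0.0550; ln(2113/2080) = 0.0157.
W = 0.070702 / 7 = 0.010.

0.010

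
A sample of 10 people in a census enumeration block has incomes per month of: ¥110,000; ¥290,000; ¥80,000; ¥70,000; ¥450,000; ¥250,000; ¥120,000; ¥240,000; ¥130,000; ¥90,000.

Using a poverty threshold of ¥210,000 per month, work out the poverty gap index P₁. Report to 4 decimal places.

Below the line: ¥70,000, ¥80,000, ¥90,000, ¥110,000, ¥120,000, ¥130,000 (q = 6 of N = 10).
Shortfall ratios: (210000−70000)/210000 = 0.6667; (210000−80000)/210000 = 0.6190; (210000−90000)/210000 = 0.5714; (210000−110000)/210000 = 0.4762; (210000−120000)/210000 = 0.4286; (210000−130000)/210000 = 0.3810.
Sum of shortfalls = 3.142857; P₁ averages over all N: 3.142857 / 10 = 0.3143.

0.3143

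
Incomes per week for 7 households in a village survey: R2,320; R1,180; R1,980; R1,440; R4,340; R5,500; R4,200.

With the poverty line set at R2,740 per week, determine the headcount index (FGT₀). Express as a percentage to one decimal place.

4 of the 7 households have income below R2,740.
H = 4/7 = 57.1%.

57.1%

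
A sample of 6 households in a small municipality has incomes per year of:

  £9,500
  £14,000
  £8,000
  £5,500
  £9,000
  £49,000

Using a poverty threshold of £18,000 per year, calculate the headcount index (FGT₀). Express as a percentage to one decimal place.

5 of the 6 households have income below £18,000.
H = 5/6 = 83.3%.

83.3%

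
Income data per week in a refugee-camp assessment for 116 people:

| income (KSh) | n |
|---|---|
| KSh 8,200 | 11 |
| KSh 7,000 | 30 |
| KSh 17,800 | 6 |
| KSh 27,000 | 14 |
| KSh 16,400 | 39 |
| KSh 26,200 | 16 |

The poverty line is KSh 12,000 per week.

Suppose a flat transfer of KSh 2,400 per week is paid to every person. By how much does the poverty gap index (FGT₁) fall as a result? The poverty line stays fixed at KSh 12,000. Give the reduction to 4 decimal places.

0.0707

Before: below the line — 30×KSh 7,000, 11×KSh 8,200; poverty gap index (FGT₁) = 0.137787.
After the KSh 2,400 transfer: below the line — 30×KSh 9,400, 11×KSh 10,600; poverty gap index (FGT₁) = 0.067098.
Reduction = 0.137787 − 0.067098 = 0.0707.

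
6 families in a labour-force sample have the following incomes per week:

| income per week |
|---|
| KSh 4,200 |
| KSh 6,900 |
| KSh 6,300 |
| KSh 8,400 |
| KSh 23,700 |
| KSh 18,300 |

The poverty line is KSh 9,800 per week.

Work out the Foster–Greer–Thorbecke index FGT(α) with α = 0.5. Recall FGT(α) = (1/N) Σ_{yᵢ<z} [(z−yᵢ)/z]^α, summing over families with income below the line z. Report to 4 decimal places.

0.3792

Below the line: KSh 4,200, KSh 6,300, KSh 6,900, KSh 8,400 (q = 4 of N = 6).
Normalized shortfalls: (9800−4200)/9800 = 0.5714; (9800−6300)/9800 = 0.3571; (9800−6900)/9800 = 0.2959; (9800−8400)/9800 = 0.1429.
Raised to α = 0.5: 0.75593; 0.59761; 0.54398; 0.37796.
Sum = 2.275492; FGT(0.5) = 2.275492 / 6 = 0.3792.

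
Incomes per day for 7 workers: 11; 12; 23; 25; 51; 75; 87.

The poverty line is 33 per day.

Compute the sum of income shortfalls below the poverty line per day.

Below the line: 11, 12, 23, 25 (q = 4 of N = 7).
Individual gaps: 33−11 = 22; 33−12 = 21; 33−23 = 10; 33−25 = 8.
Aggregate gap = 61.

61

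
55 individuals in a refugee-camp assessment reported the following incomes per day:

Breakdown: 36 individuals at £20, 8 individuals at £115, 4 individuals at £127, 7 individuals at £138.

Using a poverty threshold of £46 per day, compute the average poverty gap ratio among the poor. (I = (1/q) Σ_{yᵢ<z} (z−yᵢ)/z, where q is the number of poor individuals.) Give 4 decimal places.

Poor units: 36×£20 (q = 36 of N = 55).
Relative gaps: 0.5652 (×36); sum = 20.347826.
The income-gap ratio divides by q (the poor only): 20.347826 / 36 = 0.5652.

0.5652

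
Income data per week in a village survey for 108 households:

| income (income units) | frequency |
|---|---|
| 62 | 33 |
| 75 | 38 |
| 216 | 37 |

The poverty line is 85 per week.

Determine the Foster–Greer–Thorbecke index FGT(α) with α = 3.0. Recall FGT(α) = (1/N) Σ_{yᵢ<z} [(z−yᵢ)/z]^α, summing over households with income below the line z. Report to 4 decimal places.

Poor units: 33×62, 38×75 (q = 71 of N = 108).
Normalized shortfalls: (85−62)/85 = 0.2706 (×33); (85−75)/85 = 0.1176 (×38).
Raised to α = 3.0: 0.01981 (×33); 0.00163 (×38).
Sum = 0.715670; FGT(3.0) = 0.715670 / 108 = 0.0066.

0.0066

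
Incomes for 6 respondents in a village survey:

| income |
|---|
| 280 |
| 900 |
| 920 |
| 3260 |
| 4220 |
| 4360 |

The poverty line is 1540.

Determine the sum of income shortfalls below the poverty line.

2520

Poor units: 280, 900, 920 (q = 3 of N = 6).
Individual gaps: 1540−280 = 1260; 1540−900 = 640; 1540−920 = 620.
Aggregate gap = 2520.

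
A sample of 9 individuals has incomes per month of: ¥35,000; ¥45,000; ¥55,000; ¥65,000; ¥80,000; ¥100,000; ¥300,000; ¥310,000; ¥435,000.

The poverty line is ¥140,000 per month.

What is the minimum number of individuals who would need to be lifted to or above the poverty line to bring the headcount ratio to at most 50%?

Currently q = 6 of N = 9 are below the line (H = 0.667).
A headcount ratio of at most 50% allows at most ⌊0.50 × 9⌋ = 4 poor individuals.
So at least 6 − 4 = 2 must be lifted.

2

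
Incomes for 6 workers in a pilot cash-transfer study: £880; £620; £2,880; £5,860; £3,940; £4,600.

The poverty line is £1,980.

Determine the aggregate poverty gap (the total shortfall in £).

Poor units: £620, £880 (q = 2 of N = 6).
Individual gaps: 1980−620 = 1360; 1980−880 = 1100.
Aggregate gap = £2,460.

£2,460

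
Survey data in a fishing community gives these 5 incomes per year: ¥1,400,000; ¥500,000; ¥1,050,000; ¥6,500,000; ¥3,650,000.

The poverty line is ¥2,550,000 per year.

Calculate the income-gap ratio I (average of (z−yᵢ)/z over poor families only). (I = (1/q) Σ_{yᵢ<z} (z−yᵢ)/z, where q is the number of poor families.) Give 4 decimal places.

0.6144

Incomes under z: ¥500,000, ¥1,050,000, ¥1,400,000 (q = 3 of N = 5).
Shortfall ratios (z−y)/z: 0.8039, 0.5882, 0.4510; sum = 1.843137.
I averages over the q = 3 poor units only: 1.843137 / 3 = 0.6144.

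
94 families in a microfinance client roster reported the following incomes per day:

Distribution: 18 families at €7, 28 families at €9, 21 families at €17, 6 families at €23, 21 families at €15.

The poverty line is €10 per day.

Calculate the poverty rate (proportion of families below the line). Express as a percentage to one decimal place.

46 of the 94 families have income below €10.
H = 46/94 = 48.9%.

48.9%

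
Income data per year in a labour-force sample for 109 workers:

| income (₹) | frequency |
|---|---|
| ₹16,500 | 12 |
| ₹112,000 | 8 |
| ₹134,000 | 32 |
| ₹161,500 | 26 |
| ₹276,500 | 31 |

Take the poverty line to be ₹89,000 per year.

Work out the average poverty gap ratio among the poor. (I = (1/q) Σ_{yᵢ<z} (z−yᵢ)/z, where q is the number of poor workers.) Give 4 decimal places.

Below z: 12×₹16,500 (q = 12 of N = 109).
Shortfall ratios (z−y)/z: 0.8146 (×12); sum = 9.775281.
I averages over the q = 12 poor units only: 9.775281 / 12 = 0.8146.

0.8146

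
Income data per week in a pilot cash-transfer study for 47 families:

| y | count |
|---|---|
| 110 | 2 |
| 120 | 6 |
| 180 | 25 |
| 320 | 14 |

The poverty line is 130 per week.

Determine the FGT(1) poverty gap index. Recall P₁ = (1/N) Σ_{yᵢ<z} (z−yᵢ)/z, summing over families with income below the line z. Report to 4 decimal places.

0.0164

Poor units: 2×110, 6×120 (q = 8 of N = 47).
Gap ratios (z−y)/z: (130−110)/130 = 0.1538 (×2); (130−120)/130 = 0.0769 (×6).
Sum of shortfalls = 0.769231; P₁ averages over all N: 0.769231 / 47 = 0.0164.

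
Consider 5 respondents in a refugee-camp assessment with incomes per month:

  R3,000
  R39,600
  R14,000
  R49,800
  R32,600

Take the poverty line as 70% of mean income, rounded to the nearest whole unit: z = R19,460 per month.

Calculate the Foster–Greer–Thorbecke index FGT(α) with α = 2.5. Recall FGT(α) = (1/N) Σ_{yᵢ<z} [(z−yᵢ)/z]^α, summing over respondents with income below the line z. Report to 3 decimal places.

0.140

Below the line: R3,000, R14,000 (q = 2 of N = 5).
Shortfall ratios: (19460−3000)/19460 = 0.8458; (19460−14000)/19460 = 0.2806.
Raised to α = 2.5: 0.65799; 0.04170.
Sum = 0.699686; FGT(2.5) = 0.699686 / 5 = 0.140.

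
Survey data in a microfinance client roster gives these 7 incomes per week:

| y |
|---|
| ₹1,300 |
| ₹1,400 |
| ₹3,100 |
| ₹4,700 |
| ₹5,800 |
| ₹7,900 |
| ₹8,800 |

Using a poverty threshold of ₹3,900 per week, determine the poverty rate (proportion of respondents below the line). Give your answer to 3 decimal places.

0.429

3 of the 7 respondents have income below ₹3,900.
H = 3/7 = 0.429.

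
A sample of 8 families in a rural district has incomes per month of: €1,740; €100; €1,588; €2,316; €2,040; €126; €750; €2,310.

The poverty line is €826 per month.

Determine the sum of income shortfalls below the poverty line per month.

Below z: €100, €126, €750 (q = 3 of N = 8).
Individual gaps: 826−100 = 726; 826−126 = 700; 826−750 = 76.
Aggregate gap = €1,502.

€1,502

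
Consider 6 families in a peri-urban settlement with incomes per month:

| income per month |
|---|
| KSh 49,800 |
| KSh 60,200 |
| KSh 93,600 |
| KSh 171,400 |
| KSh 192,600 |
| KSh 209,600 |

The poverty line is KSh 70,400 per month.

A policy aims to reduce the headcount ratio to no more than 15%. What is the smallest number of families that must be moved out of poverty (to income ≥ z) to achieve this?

2 of the 6 families are poor, so H = 2/6 = 0.333.
A headcount ratio of at most 15% allows at most ⌊0.15 × 6⌋ = 0 poor families.
So at least 2 − 0 = 2 must be lifted.

2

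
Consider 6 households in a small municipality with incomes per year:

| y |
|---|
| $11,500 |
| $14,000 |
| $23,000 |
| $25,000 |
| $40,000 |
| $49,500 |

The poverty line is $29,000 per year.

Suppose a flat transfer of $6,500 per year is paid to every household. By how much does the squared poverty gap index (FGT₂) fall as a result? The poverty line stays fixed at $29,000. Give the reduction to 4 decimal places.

0.0773

Before: below the line — $11,500, $14,000, $23,000, $25,000; squared poverty gap index (FGT₂) = 0.115587.
After the $6,500 transfer: below the line — $18,000, $20,500; squared poverty gap index (FGT₂) = 0.038298.
Reduction = 0.115587 − 0.038298 = 0.0773.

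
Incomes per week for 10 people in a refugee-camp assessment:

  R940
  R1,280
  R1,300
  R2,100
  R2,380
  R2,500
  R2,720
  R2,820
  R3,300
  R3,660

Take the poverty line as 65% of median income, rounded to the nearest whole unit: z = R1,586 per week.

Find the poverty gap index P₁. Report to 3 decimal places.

Below z: R940, R1,280, R1,300 (q = 3 of N = 10).
Gap ratios (z−y)/z: (1586−940)/1586 = 0.4073; (1586−1280)/1586 = 0.1929; (1586−1300)/1586 = 0.1803.
Sum of shortfalls = 0.780580; P₁ averages over all N: 0.780580 / 10 = 0.078.

0.078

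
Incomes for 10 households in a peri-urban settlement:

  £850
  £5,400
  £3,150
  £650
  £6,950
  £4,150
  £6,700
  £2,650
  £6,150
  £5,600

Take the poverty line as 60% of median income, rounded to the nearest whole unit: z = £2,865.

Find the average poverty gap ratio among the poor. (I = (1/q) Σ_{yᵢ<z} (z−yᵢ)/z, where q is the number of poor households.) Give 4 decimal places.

0.5172

Incomes under z: £650, £850, £2,650 (q = 3 of N = 10).
Shortfall ratios (z−y)/z: 0.7731, 0.7033, 0.0750; sum = 1.551483.
The income-gap ratio divides by q (the poor only): 1.551483 / 3 = 0.5172.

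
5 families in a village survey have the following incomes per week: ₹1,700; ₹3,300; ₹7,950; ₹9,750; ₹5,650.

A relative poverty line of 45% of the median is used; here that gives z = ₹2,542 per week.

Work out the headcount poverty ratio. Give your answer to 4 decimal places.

0.2000

1 of the 5 families have income below ₹2,542.
H = 1/5 = 0.2000.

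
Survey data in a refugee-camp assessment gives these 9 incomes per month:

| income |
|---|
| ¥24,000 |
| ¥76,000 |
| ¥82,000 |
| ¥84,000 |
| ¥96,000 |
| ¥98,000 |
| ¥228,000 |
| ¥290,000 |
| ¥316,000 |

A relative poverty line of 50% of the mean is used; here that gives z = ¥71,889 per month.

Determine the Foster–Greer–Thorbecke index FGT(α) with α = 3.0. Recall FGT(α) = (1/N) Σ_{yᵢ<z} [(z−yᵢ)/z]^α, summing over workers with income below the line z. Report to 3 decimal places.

Below the line: ¥24,000 (q = 1 of N = 9).
Relative gaps: (71889−24000)/71889 = 0.6662.
Raised to α = 3.0: 0.29561.
Sum = 0.295611; FGT(3.0) = 0.295611 / 9 = 0.033.

0.033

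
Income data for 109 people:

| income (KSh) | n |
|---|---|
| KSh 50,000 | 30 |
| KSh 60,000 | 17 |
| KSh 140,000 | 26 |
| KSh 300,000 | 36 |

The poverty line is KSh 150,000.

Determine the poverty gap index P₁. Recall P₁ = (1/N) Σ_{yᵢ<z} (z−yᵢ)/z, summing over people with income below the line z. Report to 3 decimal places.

0.293

Below the line: 30×KSh 50,000, 17×KSh 60,000, 26×KSh 140,000 (q = 73 of N = 109).
Normalized shortfalls: (150000−50000)/150000 = 0.6667 (×30); (150000−60000)/150000 = 0.6000 (×17); (150000−140000)/150000 = 0.0667 (×26).
Σ = 31.933333. Dividing by the full population N = 109 gives P₁ = 0.293.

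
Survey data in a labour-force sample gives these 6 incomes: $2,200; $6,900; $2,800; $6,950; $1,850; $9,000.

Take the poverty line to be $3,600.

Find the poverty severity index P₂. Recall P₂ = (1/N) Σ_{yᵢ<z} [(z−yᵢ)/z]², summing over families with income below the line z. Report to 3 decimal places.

0.073

Incomes under z: $1,850, $2,200, $2,800 (q = 3 of N = 6).
Gap ratios (z−y)/z: (3600−1850)/3600 = 0.4861; (3600−2200)/3600 = 0.3889; (3600−2800)/3600 = 0.2222.
Squared: 0.2363; 0.1512; 0.0494.
Sum = 0.436921; P₂ = 0.436921 / 6 = 0.073.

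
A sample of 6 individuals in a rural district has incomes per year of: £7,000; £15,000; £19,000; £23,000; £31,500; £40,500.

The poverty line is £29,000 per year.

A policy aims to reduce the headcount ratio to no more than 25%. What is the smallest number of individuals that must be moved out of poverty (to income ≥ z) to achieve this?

3

Currently q = 4 of N = 6 are below the line (H = 0.667).
A headcount ratio of at most 25% allows at most ⌊0.25 × 6⌋ = 1 poor individuals.
So at least 4 − 1 = 3 must be lifted.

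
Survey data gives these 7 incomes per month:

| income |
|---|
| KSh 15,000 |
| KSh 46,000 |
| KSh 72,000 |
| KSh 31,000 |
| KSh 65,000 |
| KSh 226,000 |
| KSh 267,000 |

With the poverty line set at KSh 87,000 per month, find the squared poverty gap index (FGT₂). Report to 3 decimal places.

Incomes under z: KSh 15,000, KSh 31,000, KSh 46,000, KSh 65,000, KSh 72,000 (q = 5 of N = 7).
Gap ratios (z−y)/z: (87000−15000)/87000 = 0.8276; (87000−31000)/87000 = 0.6437; (87000−46000)/87000 = 0.4713; (87000−65000)/87000 = 0.2529; (87000−72000)/87000 = 0.1724.
Squared: 0.6849; 0.4143; 0.2221; 0.0639; 0.0297.
Sum = 1.414982; P₂ = 1.414982 / 7 = 0.202.

0.202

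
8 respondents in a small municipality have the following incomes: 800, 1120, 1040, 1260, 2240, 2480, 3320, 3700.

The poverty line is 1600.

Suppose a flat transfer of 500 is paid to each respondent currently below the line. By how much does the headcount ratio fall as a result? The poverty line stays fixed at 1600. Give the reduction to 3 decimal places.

Before: below the line — 800, 1040, 1120, 1260; headcount ratio = 0.50000.
After the 500 transfer: below the line — 1300, 1540; headcount ratio = 0.25000.
Reduction = 0.50000 − 0.25000 = 0.250.

0.250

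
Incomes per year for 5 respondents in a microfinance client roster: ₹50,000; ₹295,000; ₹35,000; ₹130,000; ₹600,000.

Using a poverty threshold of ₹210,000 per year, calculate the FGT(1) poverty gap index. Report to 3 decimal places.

0.395

Incomes under z: ₹35,000, ₹50,000, ₹130,000 (q = 3 of N = 5).
Relative gaps: (210000−35000)/210000 = 0.8333; (210000−50000)/210000 = 0.7619; (210000−130000)/210000 = 0.3810.
Σ = 1.976190. Dividing by the full population N = 5 gives P₁ = 0.395.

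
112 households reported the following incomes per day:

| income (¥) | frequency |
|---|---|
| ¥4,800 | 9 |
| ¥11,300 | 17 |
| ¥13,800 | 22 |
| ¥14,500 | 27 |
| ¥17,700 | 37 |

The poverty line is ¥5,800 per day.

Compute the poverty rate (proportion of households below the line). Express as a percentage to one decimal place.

8.0%

9 of the 112 households have income below ¥5,800.
H = 9/112 = 8.0%.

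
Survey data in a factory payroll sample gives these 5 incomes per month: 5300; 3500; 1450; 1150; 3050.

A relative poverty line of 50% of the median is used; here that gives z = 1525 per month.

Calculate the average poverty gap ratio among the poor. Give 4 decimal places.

0.1475

Poor units: 1150, 1450 (q = 2 of N = 5).
Shortfall ratios (z−y)/z: 0.2459, 0.0492; sum = 0.295082.
The income-gap ratio divides by q (the poor only): 0.295082 / 2 = 0.1475.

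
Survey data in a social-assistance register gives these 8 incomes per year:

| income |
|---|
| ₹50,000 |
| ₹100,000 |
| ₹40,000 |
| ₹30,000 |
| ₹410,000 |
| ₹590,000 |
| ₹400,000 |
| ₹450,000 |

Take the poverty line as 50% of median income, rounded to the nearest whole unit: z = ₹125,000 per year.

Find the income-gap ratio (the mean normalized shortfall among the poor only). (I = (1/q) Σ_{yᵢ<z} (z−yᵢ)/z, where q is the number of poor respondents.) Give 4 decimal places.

0.5600

Below z: ₹30,000, ₹40,000, ₹50,000, ₹100,000 (q = 4 of N = 8).
Shortfall ratios (z−y)/z: 0.7600, 0.6800, 0.6000, 0.2000; sum = 2.240000.
I averages over the q = 4 poor units only: 2.240000 / 4 = 0.5600.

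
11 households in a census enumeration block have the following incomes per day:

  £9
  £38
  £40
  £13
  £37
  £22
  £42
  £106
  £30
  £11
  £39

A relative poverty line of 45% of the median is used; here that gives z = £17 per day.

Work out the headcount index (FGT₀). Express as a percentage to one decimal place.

3 of the 11 households have income below £17.
H = 3/11 = 27.3%.

27.3%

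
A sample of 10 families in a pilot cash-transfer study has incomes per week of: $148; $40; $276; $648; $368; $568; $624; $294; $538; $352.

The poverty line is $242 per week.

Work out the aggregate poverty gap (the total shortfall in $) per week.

$296

Below z: $40, $148 (q = 2 of N = 10).
Individual gaps: 242−40 = 202; 242−148 = 94.
Aggregate gap = $296.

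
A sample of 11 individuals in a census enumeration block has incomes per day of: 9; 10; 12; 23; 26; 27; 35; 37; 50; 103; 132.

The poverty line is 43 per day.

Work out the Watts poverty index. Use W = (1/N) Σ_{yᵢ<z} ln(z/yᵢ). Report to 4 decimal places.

Below z: 9, 10, 12, 23, 26, 27, 35, 37 (q = 8 of N = 11).
Log shortfalls: ln(43/9) = 1.5640; ln(43/10) = 1.4586; ln(43/12) = 1.2763; ln(43/23) = 0.6257; ln(43/26) = 0.5031; ln(43/27) = 0.4654; ln(43/35) = 0.2059; ln(43/37) = 0.1503.
W = 6.249191 / 11 = 0.5681.

0.5681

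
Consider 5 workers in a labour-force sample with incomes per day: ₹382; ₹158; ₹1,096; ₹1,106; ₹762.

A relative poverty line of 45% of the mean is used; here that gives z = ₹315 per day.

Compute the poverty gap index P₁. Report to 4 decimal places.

Poor units: ₹158 (q = 1 of N = 5).
Shortfall ratios: (315−158)/315 = 0.4984.
Σ = 0.498413. Dividing by the full population N = 5 gives P₁ = 0.0997.

0.0997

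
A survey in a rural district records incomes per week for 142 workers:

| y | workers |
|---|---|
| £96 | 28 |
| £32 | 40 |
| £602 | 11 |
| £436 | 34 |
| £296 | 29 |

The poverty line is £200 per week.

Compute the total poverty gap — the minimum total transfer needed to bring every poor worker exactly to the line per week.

Below z: 40×£32, 28×£96 (q = 68 of N = 142).
Individual gaps: 40×(200−32) = 6720; 28×(200−96) = 2912.
Aggregate gap = £9,632.

£9,632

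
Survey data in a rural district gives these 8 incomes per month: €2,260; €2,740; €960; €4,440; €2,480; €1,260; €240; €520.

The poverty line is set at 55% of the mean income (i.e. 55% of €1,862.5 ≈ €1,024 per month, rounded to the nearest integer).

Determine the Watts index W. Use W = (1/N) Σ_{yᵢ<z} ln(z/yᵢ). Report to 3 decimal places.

0.274

Below z: €240, €520, €960 (q = 3 of N = 8).
ln(z/y) terms: ln(1024/240) = 1.4508; ln(1024/520) = 0.6776; ln(1024/960) = 0.0645.
W = 2.193014 / 8 = 0.274.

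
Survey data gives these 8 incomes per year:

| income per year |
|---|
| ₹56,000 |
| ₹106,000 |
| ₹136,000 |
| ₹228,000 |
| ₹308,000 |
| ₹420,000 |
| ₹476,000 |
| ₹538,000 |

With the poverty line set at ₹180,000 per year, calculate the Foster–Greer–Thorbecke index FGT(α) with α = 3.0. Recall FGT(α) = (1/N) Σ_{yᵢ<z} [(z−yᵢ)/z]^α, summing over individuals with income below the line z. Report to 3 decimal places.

Below z: ₹56,000, ₹106,000, ₹136,000 (q = 3 of N = 8).
Shortfall ratios: (180000−56000)/180000 = 0.6889; (180000−106000)/180000 = 0.4111; (180000−136000)/180000 = 0.2444.
Raised to α = 3.0: 0.32692; 0.06948; 0.01461.
Sum = 0.411014; FGT(3.0) = 0.411014 / 8 = 0.051.

0.051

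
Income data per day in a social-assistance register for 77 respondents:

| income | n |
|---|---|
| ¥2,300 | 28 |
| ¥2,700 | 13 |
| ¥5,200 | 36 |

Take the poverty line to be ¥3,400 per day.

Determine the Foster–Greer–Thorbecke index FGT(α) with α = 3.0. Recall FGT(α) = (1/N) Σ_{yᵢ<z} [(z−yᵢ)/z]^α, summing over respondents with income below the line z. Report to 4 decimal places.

Poor units: 28×¥2,300, 13×¥2,700 (q = 41 of N = 77).
Relative gaps: (3400−2300)/3400 = 0.3235 (×28); (3400−2700)/3400 = 0.2059 (×13).
Raised to α = 3.0: 0.03386 (×28); 0.00873 (×13).
Sum = 1.061648; FGT(3.0) = 1.061648 / 77 = 0.0138.

0.0138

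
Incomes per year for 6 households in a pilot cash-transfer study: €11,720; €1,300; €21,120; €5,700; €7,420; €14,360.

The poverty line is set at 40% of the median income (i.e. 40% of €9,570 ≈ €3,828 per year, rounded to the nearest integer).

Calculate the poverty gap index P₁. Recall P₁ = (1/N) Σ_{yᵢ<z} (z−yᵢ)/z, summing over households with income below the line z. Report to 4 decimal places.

Below z: €1,300 (q = 1 of N = 6).
Relative gaps: (3828−1300)/3828 = 0.6604.
Sum of shortfalls = 0.660397; P₁ averages over all N: 0.660397 / 6 = 0.1101.

0.1101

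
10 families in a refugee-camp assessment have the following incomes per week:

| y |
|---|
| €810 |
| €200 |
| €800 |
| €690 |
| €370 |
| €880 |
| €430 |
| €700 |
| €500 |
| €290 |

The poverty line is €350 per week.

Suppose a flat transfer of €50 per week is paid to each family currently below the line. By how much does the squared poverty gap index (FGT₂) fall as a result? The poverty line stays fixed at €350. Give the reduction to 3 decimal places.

0.013

Before: below the line — €200, €290; squared poverty gap index (FGT₂) = 0.02131.
After the €50 transfer: below the line — €250, €340; squared poverty gap index (FGT₂) = 0.00824.
Reduction = 0.02131 − 0.00824 = 0.013.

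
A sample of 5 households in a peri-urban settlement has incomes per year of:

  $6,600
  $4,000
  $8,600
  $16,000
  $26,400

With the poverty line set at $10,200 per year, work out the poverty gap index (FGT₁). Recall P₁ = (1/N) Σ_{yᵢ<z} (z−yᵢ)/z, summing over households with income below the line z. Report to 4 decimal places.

Poor units: $4,000, $6,600, $8,600 (q = 3 of N = 5).
Relative gaps: (10200−4000)/10200 = 0.6078; (10200−6600)/10200 = 0.3529; (10200−8600)/10200 = 0.1569.
Σ = 1.117647. Dividing by the full population N = 5 gives P₁ = 0.2235.

0.2235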